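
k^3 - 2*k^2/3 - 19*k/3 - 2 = (k - 3)*(k + 1/3)*(k + 2)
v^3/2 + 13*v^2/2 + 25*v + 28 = (v/2 + 1)*(v + 4)*(v + 7)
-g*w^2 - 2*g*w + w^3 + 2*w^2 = w*(-g + w)*(w + 2)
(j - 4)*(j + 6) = j^2 + 2*j - 24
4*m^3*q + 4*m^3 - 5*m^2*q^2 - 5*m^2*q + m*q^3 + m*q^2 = (-4*m + q)*(-m + q)*(m*q + m)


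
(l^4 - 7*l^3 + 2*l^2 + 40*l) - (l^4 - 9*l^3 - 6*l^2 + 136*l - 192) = 2*l^3 + 8*l^2 - 96*l + 192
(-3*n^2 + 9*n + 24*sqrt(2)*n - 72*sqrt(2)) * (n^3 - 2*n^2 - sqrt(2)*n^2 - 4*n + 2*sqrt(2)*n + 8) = -3*n^5 + 15*n^4 + 27*sqrt(2)*n^4 - 135*sqrt(2)*n^3 - 54*n^3 + 66*sqrt(2)*n^2 + 180*n^2 - 216*n + 480*sqrt(2)*n - 576*sqrt(2)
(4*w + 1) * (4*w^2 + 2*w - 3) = 16*w^3 + 12*w^2 - 10*w - 3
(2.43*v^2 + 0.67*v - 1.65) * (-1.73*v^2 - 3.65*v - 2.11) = -4.2039*v^4 - 10.0286*v^3 - 4.7183*v^2 + 4.6088*v + 3.4815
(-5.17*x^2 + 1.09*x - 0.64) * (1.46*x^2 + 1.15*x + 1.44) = -7.5482*x^4 - 4.3541*x^3 - 7.1257*x^2 + 0.8336*x - 0.9216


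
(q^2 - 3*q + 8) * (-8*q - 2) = -8*q^3 + 22*q^2 - 58*q - 16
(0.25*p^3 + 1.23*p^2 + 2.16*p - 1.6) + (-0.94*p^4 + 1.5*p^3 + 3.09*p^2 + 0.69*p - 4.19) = -0.94*p^4 + 1.75*p^3 + 4.32*p^2 + 2.85*p - 5.79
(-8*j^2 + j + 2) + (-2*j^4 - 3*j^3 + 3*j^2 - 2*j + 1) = -2*j^4 - 3*j^3 - 5*j^2 - j + 3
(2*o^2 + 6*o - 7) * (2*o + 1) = 4*o^3 + 14*o^2 - 8*o - 7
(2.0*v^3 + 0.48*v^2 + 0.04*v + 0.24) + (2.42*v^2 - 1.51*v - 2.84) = 2.0*v^3 + 2.9*v^2 - 1.47*v - 2.6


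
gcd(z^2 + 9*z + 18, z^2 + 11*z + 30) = z + 6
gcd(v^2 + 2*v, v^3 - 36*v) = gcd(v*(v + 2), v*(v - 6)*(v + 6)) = v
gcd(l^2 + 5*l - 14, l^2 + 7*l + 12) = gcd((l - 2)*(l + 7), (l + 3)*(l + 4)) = 1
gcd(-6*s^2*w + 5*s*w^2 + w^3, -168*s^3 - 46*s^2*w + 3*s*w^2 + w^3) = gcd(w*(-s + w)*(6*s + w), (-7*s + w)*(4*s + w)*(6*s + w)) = 6*s + w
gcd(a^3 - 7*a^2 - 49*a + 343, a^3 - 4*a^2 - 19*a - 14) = a - 7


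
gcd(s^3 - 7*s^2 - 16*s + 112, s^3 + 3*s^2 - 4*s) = s + 4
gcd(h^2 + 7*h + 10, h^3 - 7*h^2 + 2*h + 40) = h + 2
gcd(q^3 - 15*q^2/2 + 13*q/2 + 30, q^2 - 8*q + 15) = q - 5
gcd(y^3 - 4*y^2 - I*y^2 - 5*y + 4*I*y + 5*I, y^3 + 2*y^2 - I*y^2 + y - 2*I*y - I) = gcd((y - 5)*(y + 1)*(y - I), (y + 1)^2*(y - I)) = y^2 + y*(1 - I) - I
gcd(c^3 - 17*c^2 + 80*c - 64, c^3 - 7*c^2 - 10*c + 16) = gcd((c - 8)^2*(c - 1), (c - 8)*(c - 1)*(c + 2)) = c^2 - 9*c + 8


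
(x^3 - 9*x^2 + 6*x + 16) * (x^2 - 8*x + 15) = x^5 - 17*x^4 + 93*x^3 - 167*x^2 - 38*x + 240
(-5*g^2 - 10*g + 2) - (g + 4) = -5*g^2 - 11*g - 2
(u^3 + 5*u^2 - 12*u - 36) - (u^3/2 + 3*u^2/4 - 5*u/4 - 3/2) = u^3/2 + 17*u^2/4 - 43*u/4 - 69/2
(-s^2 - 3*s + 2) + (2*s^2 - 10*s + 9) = s^2 - 13*s + 11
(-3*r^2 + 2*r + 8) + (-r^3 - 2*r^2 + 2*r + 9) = -r^3 - 5*r^2 + 4*r + 17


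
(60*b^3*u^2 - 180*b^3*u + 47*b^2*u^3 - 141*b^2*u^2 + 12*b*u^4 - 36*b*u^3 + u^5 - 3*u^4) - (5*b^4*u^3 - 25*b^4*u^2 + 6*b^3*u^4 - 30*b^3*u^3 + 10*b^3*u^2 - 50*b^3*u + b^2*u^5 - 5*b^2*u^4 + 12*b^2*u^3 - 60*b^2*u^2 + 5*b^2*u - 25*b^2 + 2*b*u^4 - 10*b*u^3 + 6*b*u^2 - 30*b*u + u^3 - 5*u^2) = -5*b^4*u^3 + 25*b^4*u^2 - 6*b^3*u^4 + 30*b^3*u^3 + 50*b^3*u^2 - 130*b^3*u - b^2*u^5 + 5*b^2*u^4 + 35*b^2*u^3 - 81*b^2*u^2 - 5*b^2*u + 25*b^2 + 10*b*u^4 - 26*b*u^3 - 6*b*u^2 + 30*b*u + u^5 - 3*u^4 - u^3 + 5*u^2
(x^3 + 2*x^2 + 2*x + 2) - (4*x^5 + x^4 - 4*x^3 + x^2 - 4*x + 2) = -4*x^5 - x^4 + 5*x^3 + x^2 + 6*x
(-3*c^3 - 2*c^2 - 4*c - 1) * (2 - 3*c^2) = 9*c^5 + 6*c^4 + 6*c^3 - c^2 - 8*c - 2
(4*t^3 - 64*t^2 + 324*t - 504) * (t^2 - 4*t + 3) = 4*t^5 - 80*t^4 + 592*t^3 - 1992*t^2 + 2988*t - 1512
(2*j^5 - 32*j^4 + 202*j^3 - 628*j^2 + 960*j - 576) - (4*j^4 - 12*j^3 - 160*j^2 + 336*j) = 2*j^5 - 36*j^4 + 214*j^3 - 468*j^2 + 624*j - 576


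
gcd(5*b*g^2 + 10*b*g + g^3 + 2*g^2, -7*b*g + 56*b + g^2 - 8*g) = 1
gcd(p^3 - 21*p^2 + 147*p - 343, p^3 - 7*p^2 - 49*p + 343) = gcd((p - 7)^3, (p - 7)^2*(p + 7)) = p^2 - 14*p + 49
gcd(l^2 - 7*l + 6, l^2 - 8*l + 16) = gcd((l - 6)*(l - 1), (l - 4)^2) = 1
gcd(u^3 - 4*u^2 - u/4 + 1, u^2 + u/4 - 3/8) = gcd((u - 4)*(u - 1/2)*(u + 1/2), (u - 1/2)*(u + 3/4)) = u - 1/2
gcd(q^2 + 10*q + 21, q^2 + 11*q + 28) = q + 7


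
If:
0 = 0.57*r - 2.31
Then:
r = 4.05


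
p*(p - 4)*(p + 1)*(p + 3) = p^4 - 13*p^2 - 12*p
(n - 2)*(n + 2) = n^2 - 4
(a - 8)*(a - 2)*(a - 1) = a^3 - 11*a^2 + 26*a - 16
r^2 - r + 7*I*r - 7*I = (r - 1)*(r + 7*I)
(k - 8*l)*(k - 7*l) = k^2 - 15*k*l + 56*l^2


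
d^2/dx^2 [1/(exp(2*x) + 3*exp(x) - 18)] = (2*(2*exp(x) + 3)^2*exp(x) - (4*exp(x) + 3)*(exp(2*x) + 3*exp(x) - 18))*exp(x)/(exp(2*x) + 3*exp(x) - 18)^3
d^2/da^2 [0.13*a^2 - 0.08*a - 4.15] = 0.260000000000000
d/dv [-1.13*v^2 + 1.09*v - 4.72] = 1.09 - 2.26*v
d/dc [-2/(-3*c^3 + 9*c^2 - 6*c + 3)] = 2*(-3*c^2 + 6*c - 2)/(3*(c^3 - 3*c^2 + 2*c - 1)^2)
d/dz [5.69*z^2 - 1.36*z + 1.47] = 11.38*z - 1.36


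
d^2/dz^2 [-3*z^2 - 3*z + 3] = -6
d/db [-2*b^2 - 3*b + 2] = -4*b - 3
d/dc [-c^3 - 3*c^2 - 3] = 3*c*(-c - 2)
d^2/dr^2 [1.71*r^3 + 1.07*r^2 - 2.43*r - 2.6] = 10.26*r + 2.14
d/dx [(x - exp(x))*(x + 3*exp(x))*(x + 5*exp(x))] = 7*x^2*exp(x) + 3*x^2 + 14*x*exp(2*x) + 14*x*exp(x) - 45*exp(3*x) + 7*exp(2*x)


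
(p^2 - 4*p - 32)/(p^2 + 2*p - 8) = (p - 8)/(p - 2)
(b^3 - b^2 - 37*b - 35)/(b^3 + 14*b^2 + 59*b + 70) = (b^2 - 6*b - 7)/(b^2 + 9*b + 14)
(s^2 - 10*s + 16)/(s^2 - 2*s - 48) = (s - 2)/(s + 6)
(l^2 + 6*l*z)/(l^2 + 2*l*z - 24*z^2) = l/(l - 4*z)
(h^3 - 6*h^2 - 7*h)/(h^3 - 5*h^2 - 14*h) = (h + 1)/(h + 2)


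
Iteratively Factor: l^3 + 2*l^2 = (l + 2)*(l^2) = l*(l + 2)*(l)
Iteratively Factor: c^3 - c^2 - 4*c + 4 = (c - 2)*(c^2 + c - 2) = (c - 2)*(c + 2)*(c - 1)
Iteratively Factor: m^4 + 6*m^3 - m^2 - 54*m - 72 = (m + 3)*(m^3 + 3*m^2 - 10*m - 24) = (m + 3)*(m + 4)*(m^2 - m - 6) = (m + 2)*(m + 3)*(m + 4)*(m - 3)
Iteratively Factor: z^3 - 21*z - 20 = (z + 4)*(z^2 - 4*z - 5) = (z + 1)*(z + 4)*(z - 5)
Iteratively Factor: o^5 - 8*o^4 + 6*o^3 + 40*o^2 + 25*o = (o + 1)*(o^4 - 9*o^3 + 15*o^2 + 25*o) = (o + 1)^2*(o^3 - 10*o^2 + 25*o) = o*(o + 1)^2*(o^2 - 10*o + 25) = o*(o - 5)*(o + 1)^2*(o - 5)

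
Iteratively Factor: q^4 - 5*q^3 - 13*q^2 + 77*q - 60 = (q + 4)*(q^3 - 9*q^2 + 23*q - 15) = (q - 1)*(q + 4)*(q^2 - 8*q + 15) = (q - 5)*(q - 1)*(q + 4)*(q - 3)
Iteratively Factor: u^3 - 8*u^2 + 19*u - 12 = (u - 4)*(u^2 - 4*u + 3) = (u - 4)*(u - 1)*(u - 3)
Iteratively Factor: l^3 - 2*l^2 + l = (l - 1)*(l^2 - l) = l*(l - 1)*(l - 1)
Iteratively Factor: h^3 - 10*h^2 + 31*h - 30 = (h - 3)*(h^2 - 7*h + 10) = (h - 5)*(h - 3)*(h - 2)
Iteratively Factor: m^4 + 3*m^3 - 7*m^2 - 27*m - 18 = (m + 2)*(m^3 + m^2 - 9*m - 9) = (m + 2)*(m + 3)*(m^2 - 2*m - 3) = (m - 3)*(m + 2)*(m + 3)*(m + 1)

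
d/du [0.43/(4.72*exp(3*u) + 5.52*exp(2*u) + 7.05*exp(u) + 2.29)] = (-6.0888*exp(2*u) - 4.7472*exp(u) - 3.0315)*exp(u)/(4.72*exp(3*u) + 5.52*exp(2*u) + 7.05*exp(u) + 2.29)^2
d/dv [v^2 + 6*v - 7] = 2*v + 6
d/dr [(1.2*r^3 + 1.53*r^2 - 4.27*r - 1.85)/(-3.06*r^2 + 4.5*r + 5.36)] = (-3.672*r^4 + 10.8*r^3 + 13.1148*r^2 + 5.0796*r - 14.5622)/(9.3636*r^4 - 27.54*r^3 - 12.5532*r^2 + 48.24*r + 28.7296)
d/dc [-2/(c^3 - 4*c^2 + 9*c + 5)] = 2*(3*c^2 - 8*c + 9)/(c^3 - 4*c^2 + 9*c + 5)^2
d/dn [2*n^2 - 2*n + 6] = 4*n - 2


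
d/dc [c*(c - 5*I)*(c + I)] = 3*c^2 - 8*I*c + 5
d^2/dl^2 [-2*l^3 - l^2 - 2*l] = -12*l - 2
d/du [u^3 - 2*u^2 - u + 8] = 3*u^2 - 4*u - 1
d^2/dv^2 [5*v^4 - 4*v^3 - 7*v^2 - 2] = 60*v^2 - 24*v - 14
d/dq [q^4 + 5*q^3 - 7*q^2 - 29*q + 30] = 4*q^3 + 15*q^2 - 14*q - 29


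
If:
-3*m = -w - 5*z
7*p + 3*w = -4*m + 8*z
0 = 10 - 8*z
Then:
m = w/3 + 25/12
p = 5/21 - 13*w/21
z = 5/4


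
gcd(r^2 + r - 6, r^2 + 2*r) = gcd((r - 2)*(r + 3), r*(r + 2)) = 1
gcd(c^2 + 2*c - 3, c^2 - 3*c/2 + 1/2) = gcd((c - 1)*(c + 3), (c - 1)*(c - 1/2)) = c - 1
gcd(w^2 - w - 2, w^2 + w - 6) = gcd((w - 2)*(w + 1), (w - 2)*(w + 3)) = w - 2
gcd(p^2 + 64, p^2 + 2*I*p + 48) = p + 8*I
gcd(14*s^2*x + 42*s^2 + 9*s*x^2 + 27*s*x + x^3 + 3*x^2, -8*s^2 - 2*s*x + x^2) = 2*s + x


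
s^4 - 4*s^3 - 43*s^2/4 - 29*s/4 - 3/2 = (s - 6)*(s + 1/2)^2*(s + 1)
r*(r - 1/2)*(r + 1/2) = r^3 - r/4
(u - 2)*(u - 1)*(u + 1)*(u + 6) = u^4 + 4*u^3 - 13*u^2 - 4*u + 12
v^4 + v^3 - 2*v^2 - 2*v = v*(v + 1)*(v - sqrt(2))*(v + sqrt(2))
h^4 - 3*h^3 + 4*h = h*(h - 2)^2*(h + 1)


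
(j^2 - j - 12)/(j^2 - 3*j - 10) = (-j^2 + j + 12)/(-j^2 + 3*j + 10)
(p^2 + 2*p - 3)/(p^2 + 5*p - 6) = (p + 3)/(p + 6)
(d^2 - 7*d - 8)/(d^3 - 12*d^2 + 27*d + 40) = 1/(d - 5)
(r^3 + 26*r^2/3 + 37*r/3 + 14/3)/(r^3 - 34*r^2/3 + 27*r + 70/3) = (r^2 + 8*r + 7)/(r^2 - 12*r + 35)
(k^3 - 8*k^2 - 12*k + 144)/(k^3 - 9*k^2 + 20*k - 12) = (k^2 - 2*k - 24)/(k^2 - 3*k + 2)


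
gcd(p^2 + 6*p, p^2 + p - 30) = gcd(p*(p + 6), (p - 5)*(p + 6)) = p + 6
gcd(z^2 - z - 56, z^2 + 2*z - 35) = z + 7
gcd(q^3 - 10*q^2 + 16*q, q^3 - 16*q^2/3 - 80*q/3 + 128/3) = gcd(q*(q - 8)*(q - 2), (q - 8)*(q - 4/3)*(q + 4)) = q - 8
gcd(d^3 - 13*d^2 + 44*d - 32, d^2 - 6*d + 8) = d - 4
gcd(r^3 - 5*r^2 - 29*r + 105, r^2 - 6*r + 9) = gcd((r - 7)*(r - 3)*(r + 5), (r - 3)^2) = r - 3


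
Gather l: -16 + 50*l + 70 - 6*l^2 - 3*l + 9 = -6*l^2 + 47*l + 63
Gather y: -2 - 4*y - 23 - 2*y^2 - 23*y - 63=-2*y^2 - 27*y - 88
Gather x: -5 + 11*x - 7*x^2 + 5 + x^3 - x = x^3 - 7*x^2 + 10*x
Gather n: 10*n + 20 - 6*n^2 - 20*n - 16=-6*n^2 - 10*n + 4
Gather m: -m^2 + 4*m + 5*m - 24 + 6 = -m^2 + 9*m - 18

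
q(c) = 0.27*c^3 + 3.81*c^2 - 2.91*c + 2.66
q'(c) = 0.81*c^2 + 7.62*c - 2.91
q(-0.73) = 6.71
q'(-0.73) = -8.04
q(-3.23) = 42.71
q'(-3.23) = -19.07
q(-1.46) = 14.19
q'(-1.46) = -12.31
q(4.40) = 86.62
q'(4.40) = 46.30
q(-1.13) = 10.42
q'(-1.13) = -10.49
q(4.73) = 102.71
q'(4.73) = 51.25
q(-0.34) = 4.08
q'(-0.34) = -5.41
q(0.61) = 2.36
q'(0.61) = 2.04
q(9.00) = 481.91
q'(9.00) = 131.28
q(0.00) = 2.66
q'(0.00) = -2.91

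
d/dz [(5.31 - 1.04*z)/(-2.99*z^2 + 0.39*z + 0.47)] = (-3.1096*z^2 + 31.7538*z - 2.5597)/(8.9401*z^4 - 2.3322*z^3 - 2.6585*z^2 + 0.3666*z + 0.2209)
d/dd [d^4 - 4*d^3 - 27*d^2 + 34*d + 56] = 4*d^3 - 12*d^2 - 54*d + 34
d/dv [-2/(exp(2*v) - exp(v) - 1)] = (4*exp(v) - 2)*exp(v)/(-exp(2*v) + exp(v) + 1)^2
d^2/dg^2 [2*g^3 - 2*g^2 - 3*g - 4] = 12*g - 4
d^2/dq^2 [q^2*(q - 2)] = 6*q - 4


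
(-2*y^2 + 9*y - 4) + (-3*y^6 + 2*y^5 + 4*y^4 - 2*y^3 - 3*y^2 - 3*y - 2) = -3*y^6 + 2*y^5 + 4*y^4 - 2*y^3 - 5*y^2 + 6*y - 6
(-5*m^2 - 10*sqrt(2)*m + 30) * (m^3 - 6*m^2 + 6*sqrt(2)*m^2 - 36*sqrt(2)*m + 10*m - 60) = -5*m^5 - 40*sqrt(2)*m^4 + 30*m^4 - 140*m^3 + 240*sqrt(2)*m^3 + 80*sqrt(2)*m^2 + 840*m^2 - 480*sqrt(2)*m + 300*m - 1800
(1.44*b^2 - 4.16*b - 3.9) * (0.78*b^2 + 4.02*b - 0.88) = 1.1232*b^4 + 2.544*b^3 - 21.0324*b^2 - 12.0172*b + 3.432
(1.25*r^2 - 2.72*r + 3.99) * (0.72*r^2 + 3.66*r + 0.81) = 0.9*r^4 + 2.6166*r^3 - 6.0699*r^2 + 12.4002*r + 3.2319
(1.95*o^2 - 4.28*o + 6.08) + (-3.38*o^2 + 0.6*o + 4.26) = -1.43*o^2 - 3.68*o + 10.34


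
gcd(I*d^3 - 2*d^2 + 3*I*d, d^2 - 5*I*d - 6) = 1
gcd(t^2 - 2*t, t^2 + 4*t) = t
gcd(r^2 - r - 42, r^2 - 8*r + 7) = r - 7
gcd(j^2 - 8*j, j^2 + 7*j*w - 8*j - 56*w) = j - 8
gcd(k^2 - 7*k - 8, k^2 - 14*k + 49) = 1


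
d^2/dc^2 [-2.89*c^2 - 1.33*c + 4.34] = -5.78000000000000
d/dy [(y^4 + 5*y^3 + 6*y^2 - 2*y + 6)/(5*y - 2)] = (15*y^4 + 42*y^3 - 24*y - 26)/(25*y^2 - 20*y + 4)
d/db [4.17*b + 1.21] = 4.17000000000000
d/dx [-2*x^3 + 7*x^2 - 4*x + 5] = -6*x^2 + 14*x - 4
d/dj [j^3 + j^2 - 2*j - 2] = 3*j^2 + 2*j - 2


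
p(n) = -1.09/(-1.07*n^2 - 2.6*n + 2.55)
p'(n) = -1.09*(2.14*n + 2.6)/(-1.07*n^2 - 2.6*n + 2.55)^2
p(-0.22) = -0.36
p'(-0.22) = -0.25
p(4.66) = 0.03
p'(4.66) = -0.01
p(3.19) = 0.07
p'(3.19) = -0.04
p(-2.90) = -1.00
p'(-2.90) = 3.30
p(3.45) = 0.06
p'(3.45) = -0.03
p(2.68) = 0.09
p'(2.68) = -0.06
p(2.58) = 0.10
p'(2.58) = -0.07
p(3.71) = 0.05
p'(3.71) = -0.02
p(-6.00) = 0.05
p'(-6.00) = 0.03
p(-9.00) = 0.02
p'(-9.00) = 0.00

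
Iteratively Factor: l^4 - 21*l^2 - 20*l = (l + 4)*(l^3 - 4*l^2 - 5*l) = (l - 5)*(l + 4)*(l^2 + l) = l*(l - 5)*(l + 4)*(l + 1)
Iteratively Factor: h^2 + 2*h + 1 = (h + 1)*(h + 1)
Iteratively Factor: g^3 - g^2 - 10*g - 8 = (g - 4)*(g^2 + 3*g + 2) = (g - 4)*(g + 1)*(g + 2)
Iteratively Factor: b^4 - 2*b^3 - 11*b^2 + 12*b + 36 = (b - 3)*(b^3 + b^2 - 8*b - 12) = (b - 3)*(b + 2)*(b^2 - b - 6) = (b - 3)^2*(b + 2)*(b + 2)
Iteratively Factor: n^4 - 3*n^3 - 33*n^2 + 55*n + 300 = (n + 4)*(n^3 - 7*n^2 - 5*n + 75) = (n - 5)*(n + 4)*(n^2 - 2*n - 15) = (n - 5)*(n + 3)*(n + 4)*(n - 5)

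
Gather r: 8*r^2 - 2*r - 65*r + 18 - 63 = 8*r^2 - 67*r - 45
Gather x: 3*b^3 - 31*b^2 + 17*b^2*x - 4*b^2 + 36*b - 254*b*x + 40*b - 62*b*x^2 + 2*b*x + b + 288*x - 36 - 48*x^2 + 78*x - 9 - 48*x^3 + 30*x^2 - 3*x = 3*b^3 - 35*b^2 + 77*b - 48*x^3 + x^2*(-62*b - 18) + x*(17*b^2 - 252*b + 363) - 45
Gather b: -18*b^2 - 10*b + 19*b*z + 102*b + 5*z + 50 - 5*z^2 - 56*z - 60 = -18*b^2 + b*(19*z + 92) - 5*z^2 - 51*z - 10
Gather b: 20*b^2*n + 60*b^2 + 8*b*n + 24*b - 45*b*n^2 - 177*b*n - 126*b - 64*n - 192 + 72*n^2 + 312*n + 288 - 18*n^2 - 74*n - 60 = b^2*(20*n + 60) + b*(-45*n^2 - 169*n - 102) + 54*n^2 + 174*n + 36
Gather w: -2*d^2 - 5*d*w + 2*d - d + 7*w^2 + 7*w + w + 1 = -2*d^2 + d + 7*w^2 + w*(8 - 5*d) + 1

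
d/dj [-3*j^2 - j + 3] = -6*j - 1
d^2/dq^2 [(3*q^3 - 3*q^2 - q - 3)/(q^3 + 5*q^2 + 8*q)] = 2*(-18*q^6 - 75*q^5 + 39*q^4 + 175*q^3 - 297*q^2 - 360*q - 192)/(q^3*(q^6 + 15*q^5 + 99*q^4 + 365*q^3 + 792*q^2 + 960*q + 512))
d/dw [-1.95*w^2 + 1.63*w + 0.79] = 1.63 - 3.9*w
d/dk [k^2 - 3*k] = 2*k - 3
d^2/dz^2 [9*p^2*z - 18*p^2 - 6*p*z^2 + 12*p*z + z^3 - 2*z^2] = -12*p + 6*z - 4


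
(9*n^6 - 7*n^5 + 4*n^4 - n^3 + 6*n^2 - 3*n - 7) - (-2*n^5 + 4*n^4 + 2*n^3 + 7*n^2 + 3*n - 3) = 9*n^6 - 5*n^5 - 3*n^3 - n^2 - 6*n - 4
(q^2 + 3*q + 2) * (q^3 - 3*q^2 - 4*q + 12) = q^5 - 11*q^3 - 6*q^2 + 28*q + 24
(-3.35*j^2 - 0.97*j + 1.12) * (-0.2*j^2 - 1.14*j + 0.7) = 0.67*j^4 + 4.013*j^3 - 1.4632*j^2 - 1.9558*j + 0.784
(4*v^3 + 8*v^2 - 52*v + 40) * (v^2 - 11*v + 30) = 4*v^5 - 36*v^4 - 20*v^3 + 852*v^2 - 2000*v + 1200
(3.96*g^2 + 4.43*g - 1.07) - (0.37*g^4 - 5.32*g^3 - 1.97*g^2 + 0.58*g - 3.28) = -0.37*g^4 + 5.32*g^3 + 5.93*g^2 + 3.85*g + 2.21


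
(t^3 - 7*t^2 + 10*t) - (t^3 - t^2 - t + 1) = -6*t^2 + 11*t - 1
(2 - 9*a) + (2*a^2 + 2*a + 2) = 2*a^2 - 7*a + 4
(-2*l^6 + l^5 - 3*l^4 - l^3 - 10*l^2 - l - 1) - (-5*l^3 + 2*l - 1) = -2*l^6 + l^5 - 3*l^4 + 4*l^3 - 10*l^2 - 3*l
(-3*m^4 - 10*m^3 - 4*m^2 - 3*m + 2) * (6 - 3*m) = 9*m^5 + 12*m^4 - 48*m^3 - 15*m^2 - 24*m + 12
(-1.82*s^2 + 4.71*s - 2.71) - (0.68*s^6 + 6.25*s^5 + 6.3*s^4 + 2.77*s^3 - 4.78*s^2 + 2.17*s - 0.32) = -0.68*s^6 - 6.25*s^5 - 6.3*s^4 - 2.77*s^3 + 2.96*s^2 + 2.54*s - 2.39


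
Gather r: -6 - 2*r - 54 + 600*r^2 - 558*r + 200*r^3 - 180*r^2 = 200*r^3 + 420*r^2 - 560*r - 60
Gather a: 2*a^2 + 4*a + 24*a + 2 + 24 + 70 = 2*a^2 + 28*a + 96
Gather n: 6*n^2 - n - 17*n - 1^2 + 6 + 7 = 6*n^2 - 18*n + 12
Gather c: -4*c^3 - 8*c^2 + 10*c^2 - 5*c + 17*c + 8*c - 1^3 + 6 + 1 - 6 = -4*c^3 + 2*c^2 + 20*c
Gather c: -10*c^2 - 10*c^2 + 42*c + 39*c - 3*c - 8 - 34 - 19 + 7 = -20*c^2 + 78*c - 54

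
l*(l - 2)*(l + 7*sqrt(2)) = l^3 - 2*l^2 + 7*sqrt(2)*l^2 - 14*sqrt(2)*l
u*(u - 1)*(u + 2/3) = u^3 - u^2/3 - 2*u/3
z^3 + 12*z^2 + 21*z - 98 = (z - 2)*(z + 7)^2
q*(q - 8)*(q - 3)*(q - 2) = q^4 - 13*q^3 + 46*q^2 - 48*q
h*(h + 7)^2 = h^3 + 14*h^2 + 49*h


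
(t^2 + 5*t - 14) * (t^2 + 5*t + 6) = t^4 + 10*t^3 + 17*t^2 - 40*t - 84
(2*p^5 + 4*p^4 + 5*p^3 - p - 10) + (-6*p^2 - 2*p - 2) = 2*p^5 + 4*p^4 + 5*p^3 - 6*p^2 - 3*p - 12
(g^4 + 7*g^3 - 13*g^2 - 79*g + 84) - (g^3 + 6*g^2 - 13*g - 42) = g^4 + 6*g^3 - 19*g^2 - 66*g + 126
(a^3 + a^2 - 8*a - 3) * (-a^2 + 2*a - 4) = -a^5 + a^4 + 6*a^3 - 17*a^2 + 26*a + 12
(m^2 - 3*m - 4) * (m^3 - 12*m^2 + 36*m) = m^5 - 15*m^4 + 68*m^3 - 60*m^2 - 144*m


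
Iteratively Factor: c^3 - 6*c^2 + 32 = (c - 4)*(c^2 - 2*c - 8) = (c - 4)*(c + 2)*(c - 4)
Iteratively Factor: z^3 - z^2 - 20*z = (z - 5)*(z^2 + 4*z) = (z - 5)*(z + 4)*(z)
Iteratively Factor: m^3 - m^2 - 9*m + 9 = (m - 1)*(m^2 - 9) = (m - 1)*(m + 3)*(m - 3)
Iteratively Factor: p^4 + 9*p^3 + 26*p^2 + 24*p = (p + 4)*(p^3 + 5*p^2 + 6*p) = (p + 3)*(p + 4)*(p^2 + 2*p) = (p + 2)*(p + 3)*(p + 4)*(p)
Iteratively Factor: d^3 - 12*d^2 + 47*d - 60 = (d - 3)*(d^2 - 9*d + 20) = (d - 4)*(d - 3)*(d - 5)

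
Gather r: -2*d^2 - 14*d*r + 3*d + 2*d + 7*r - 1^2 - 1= -2*d^2 + 5*d + r*(7 - 14*d) - 2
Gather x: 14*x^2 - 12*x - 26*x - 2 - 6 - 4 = 14*x^2 - 38*x - 12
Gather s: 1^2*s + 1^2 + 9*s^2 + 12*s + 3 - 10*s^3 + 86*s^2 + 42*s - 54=-10*s^3 + 95*s^2 + 55*s - 50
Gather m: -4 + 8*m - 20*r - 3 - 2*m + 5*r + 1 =6*m - 15*r - 6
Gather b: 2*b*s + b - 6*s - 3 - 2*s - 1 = b*(2*s + 1) - 8*s - 4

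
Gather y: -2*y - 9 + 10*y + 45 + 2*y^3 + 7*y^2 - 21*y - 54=2*y^3 + 7*y^2 - 13*y - 18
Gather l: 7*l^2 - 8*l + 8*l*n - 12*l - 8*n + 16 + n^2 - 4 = 7*l^2 + l*(8*n - 20) + n^2 - 8*n + 12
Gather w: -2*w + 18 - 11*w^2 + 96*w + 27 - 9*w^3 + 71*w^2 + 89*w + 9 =-9*w^3 + 60*w^2 + 183*w + 54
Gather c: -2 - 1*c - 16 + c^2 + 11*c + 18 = c^2 + 10*c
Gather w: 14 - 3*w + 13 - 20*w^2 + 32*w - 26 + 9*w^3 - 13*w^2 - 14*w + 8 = 9*w^3 - 33*w^2 + 15*w + 9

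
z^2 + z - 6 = (z - 2)*(z + 3)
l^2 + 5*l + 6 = (l + 2)*(l + 3)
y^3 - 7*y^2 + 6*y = y*(y - 6)*(y - 1)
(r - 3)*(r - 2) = r^2 - 5*r + 6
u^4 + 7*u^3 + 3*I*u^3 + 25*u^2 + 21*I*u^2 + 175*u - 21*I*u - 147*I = (u + 7)*(u - 3*I)*(u - I)*(u + 7*I)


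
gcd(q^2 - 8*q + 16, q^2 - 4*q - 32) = 1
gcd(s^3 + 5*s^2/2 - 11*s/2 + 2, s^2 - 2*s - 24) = s + 4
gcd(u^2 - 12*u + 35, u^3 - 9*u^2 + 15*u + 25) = u - 5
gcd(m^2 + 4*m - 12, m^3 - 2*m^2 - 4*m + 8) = m - 2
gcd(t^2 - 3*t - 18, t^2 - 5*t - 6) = t - 6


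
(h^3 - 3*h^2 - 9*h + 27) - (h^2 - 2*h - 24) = h^3 - 4*h^2 - 7*h + 51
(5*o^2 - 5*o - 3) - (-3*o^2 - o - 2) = 8*o^2 - 4*o - 1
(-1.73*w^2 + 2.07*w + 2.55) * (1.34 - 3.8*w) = 6.574*w^3 - 10.1842*w^2 - 6.9162*w + 3.417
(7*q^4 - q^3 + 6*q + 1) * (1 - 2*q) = -14*q^5 + 9*q^4 - q^3 - 12*q^2 + 4*q + 1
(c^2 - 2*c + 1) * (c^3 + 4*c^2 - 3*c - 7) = c^5 + 2*c^4 - 10*c^3 + 3*c^2 + 11*c - 7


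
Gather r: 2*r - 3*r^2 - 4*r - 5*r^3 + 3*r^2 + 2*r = -5*r^3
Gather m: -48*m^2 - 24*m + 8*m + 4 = -48*m^2 - 16*m + 4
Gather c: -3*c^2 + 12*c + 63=-3*c^2 + 12*c + 63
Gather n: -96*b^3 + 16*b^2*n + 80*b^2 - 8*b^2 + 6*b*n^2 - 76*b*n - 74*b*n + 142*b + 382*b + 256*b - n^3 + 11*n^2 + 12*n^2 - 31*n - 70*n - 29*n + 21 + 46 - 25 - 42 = -96*b^3 + 72*b^2 + 780*b - n^3 + n^2*(6*b + 23) + n*(16*b^2 - 150*b - 130)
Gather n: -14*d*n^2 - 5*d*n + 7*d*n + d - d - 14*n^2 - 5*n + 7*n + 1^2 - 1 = n^2*(-14*d - 14) + n*(2*d + 2)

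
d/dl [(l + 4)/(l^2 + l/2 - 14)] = -4/(4*l^2 - 28*l + 49)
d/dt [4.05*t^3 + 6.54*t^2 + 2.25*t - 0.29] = 12.15*t^2 + 13.08*t + 2.25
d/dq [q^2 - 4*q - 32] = 2*q - 4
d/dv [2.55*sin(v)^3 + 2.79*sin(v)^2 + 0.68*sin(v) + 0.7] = (7.65*sin(v)^2 + 5.58*sin(v) + 0.68)*cos(v)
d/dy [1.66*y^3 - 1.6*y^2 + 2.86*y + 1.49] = 4.98*y^2 - 3.2*y + 2.86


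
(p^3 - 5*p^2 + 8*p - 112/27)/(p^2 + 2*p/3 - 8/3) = (9*p^2 - 33*p + 28)/(9*(p + 2))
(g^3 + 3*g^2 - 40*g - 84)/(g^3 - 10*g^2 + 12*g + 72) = (g + 7)/(g - 6)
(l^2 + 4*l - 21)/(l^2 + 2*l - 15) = (l + 7)/(l + 5)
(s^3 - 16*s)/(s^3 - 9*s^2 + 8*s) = (s^2 - 16)/(s^2 - 9*s + 8)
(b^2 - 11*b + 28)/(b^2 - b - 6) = (-b^2 + 11*b - 28)/(-b^2 + b + 6)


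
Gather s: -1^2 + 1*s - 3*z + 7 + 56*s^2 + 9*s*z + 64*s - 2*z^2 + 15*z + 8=56*s^2 + s*(9*z + 65) - 2*z^2 + 12*z + 14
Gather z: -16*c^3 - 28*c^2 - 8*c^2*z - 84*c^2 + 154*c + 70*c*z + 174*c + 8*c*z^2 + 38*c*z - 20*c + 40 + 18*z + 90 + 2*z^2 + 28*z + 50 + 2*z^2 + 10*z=-16*c^3 - 112*c^2 + 308*c + z^2*(8*c + 4) + z*(-8*c^2 + 108*c + 56) + 180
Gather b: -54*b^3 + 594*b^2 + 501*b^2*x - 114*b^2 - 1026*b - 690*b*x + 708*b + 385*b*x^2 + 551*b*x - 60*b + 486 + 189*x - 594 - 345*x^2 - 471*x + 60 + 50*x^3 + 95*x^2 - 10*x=-54*b^3 + b^2*(501*x + 480) + b*(385*x^2 - 139*x - 378) + 50*x^3 - 250*x^2 - 292*x - 48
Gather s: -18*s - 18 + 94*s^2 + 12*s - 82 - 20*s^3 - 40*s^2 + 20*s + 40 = -20*s^3 + 54*s^2 + 14*s - 60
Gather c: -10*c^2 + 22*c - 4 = -10*c^2 + 22*c - 4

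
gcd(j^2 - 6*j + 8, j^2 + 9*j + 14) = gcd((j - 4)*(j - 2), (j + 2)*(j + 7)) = 1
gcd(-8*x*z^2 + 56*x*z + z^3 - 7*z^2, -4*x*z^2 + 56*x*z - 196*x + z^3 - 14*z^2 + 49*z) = z - 7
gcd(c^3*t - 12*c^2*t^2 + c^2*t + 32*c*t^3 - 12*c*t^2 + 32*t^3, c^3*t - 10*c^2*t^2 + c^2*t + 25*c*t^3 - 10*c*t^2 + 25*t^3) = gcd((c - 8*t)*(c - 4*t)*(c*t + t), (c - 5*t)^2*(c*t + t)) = c*t + t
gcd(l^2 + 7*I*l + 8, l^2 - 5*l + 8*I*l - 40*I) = l + 8*I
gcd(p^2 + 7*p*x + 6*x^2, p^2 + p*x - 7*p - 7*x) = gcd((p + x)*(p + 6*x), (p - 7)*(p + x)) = p + x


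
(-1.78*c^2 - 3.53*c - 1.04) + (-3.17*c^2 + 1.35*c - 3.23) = -4.95*c^2 - 2.18*c - 4.27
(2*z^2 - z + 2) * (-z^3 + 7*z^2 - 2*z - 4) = -2*z^5 + 15*z^4 - 13*z^3 + 8*z^2 - 8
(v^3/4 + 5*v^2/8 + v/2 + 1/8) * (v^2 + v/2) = v^5/4 + 3*v^4/4 + 13*v^3/16 + 3*v^2/8 + v/16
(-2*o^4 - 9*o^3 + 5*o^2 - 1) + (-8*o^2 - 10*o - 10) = -2*o^4 - 9*o^3 - 3*o^2 - 10*o - 11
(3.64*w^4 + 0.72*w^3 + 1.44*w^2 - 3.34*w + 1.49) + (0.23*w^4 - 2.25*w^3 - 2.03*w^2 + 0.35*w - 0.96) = 3.87*w^4 - 1.53*w^3 - 0.59*w^2 - 2.99*w + 0.53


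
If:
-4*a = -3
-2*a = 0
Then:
No Solution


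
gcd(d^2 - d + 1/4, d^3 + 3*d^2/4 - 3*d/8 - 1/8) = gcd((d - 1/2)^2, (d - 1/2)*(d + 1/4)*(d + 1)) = d - 1/2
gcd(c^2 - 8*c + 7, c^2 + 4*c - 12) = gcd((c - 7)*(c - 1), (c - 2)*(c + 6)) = 1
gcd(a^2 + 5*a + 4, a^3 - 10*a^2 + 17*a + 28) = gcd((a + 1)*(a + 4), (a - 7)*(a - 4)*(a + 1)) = a + 1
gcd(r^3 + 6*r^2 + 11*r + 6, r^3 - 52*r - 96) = r + 2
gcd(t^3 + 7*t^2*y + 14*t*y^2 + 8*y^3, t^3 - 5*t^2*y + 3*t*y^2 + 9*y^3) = t + y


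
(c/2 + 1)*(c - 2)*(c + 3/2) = c^3/2 + 3*c^2/4 - 2*c - 3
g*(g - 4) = g^2 - 4*g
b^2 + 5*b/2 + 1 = (b + 1/2)*(b + 2)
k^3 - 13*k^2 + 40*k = k*(k - 8)*(k - 5)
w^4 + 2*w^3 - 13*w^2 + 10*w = w*(w - 2)*(w - 1)*(w + 5)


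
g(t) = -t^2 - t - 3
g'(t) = -2*t - 1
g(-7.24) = -48.18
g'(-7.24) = 13.48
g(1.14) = -5.44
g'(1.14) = -3.28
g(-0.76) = -2.82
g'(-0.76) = 0.52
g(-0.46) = -2.75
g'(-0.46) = -0.08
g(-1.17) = -3.20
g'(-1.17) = 1.34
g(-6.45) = -38.15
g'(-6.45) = 11.90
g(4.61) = -28.86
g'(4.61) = -10.22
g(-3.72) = -13.12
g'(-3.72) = 6.44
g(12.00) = -159.00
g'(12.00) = -25.00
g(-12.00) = -135.00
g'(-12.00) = 23.00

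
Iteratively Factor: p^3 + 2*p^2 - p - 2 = (p + 1)*(p^2 + p - 2) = (p - 1)*(p + 1)*(p + 2)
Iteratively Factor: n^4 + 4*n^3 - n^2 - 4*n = (n + 4)*(n^3 - n) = (n - 1)*(n + 4)*(n^2 + n) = (n - 1)*(n + 1)*(n + 4)*(n)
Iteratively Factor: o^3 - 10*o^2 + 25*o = (o)*(o^2 - 10*o + 25) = o*(o - 5)*(o - 5)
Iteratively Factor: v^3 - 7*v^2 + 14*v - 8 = (v - 4)*(v^2 - 3*v + 2) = (v - 4)*(v - 2)*(v - 1)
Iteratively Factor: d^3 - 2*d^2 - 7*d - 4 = (d - 4)*(d^2 + 2*d + 1) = (d - 4)*(d + 1)*(d + 1)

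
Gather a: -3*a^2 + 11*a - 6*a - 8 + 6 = -3*a^2 + 5*a - 2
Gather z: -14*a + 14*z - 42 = -14*a + 14*z - 42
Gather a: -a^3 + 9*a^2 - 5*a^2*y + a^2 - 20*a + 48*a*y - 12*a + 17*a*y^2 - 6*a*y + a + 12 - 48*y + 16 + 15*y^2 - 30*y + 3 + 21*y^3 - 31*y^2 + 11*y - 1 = -a^3 + a^2*(10 - 5*y) + a*(17*y^2 + 42*y - 31) + 21*y^3 - 16*y^2 - 67*y + 30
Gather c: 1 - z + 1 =2 - z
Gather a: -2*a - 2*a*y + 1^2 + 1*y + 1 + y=a*(-2*y - 2) + 2*y + 2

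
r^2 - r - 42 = (r - 7)*(r + 6)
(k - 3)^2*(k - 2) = k^3 - 8*k^2 + 21*k - 18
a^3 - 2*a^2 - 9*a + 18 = (a - 3)*(a - 2)*(a + 3)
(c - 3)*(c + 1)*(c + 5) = c^3 + 3*c^2 - 13*c - 15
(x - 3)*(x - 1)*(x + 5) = x^3 + x^2 - 17*x + 15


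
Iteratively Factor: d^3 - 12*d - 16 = (d + 2)*(d^2 - 2*d - 8) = (d - 4)*(d + 2)*(d + 2)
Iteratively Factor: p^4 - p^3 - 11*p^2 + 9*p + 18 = (p + 1)*(p^3 - 2*p^2 - 9*p + 18) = (p + 1)*(p + 3)*(p^2 - 5*p + 6) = (p - 2)*(p + 1)*(p + 3)*(p - 3)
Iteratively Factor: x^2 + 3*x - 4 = (x - 1)*(x + 4)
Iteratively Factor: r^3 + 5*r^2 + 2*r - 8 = (r + 2)*(r^2 + 3*r - 4) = (r - 1)*(r + 2)*(r + 4)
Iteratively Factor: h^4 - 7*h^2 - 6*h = (h - 3)*(h^3 + 3*h^2 + 2*h) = (h - 3)*(h + 2)*(h^2 + h) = h*(h - 3)*(h + 2)*(h + 1)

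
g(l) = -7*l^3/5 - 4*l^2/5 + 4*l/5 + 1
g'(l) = -21*l^2/5 - 8*l/5 + 4/5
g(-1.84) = 5.54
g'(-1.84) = -10.48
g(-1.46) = 2.48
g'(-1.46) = -5.82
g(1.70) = -6.83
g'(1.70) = -14.06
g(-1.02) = 0.84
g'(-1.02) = -1.94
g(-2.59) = 17.89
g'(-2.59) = -23.23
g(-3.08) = 31.85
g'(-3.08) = -34.11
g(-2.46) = 15.03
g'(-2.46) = -20.68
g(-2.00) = 7.40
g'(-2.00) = -12.80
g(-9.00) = 949.60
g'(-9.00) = -325.00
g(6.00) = -325.40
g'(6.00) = -160.00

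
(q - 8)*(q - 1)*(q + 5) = q^3 - 4*q^2 - 37*q + 40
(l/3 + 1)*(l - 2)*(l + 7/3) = l^3/3 + 10*l^2/9 - 11*l/9 - 14/3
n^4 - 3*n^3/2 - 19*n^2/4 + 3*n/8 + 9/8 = (n - 3)*(n - 1/2)*(n + 1/2)*(n + 3/2)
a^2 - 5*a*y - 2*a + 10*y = (a - 2)*(a - 5*y)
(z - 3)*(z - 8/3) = z^2 - 17*z/3 + 8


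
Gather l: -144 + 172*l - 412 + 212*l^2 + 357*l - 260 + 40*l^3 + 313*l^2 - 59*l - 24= 40*l^3 + 525*l^2 + 470*l - 840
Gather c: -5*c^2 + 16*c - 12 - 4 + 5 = -5*c^2 + 16*c - 11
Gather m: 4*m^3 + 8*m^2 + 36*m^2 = 4*m^3 + 44*m^2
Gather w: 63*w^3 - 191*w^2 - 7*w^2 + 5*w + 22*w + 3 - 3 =63*w^3 - 198*w^2 + 27*w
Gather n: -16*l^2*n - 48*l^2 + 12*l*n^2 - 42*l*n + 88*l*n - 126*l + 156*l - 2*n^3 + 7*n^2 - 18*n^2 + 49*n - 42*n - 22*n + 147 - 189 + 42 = -48*l^2 + 30*l - 2*n^3 + n^2*(12*l - 11) + n*(-16*l^2 + 46*l - 15)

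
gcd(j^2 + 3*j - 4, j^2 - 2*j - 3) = 1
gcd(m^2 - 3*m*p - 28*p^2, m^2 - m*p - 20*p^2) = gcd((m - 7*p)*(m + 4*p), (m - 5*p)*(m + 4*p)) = m + 4*p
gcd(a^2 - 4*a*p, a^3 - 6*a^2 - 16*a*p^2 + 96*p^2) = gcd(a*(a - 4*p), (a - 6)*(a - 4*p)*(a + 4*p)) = -a + 4*p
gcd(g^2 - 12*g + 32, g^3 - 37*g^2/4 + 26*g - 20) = g - 4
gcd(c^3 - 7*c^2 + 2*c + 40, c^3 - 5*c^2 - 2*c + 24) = c^2 - 2*c - 8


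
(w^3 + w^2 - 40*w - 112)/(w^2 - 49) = (w^2 + 8*w + 16)/(w + 7)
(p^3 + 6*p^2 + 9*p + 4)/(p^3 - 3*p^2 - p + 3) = (p^2 + 5*p + 4)/(p^2 - 4*p + 3)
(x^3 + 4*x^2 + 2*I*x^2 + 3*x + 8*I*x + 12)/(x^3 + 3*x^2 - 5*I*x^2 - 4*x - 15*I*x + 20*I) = (x^2 + 2*I*x + 3)/(x^2 - x*(1 + 5*I) + 5*I)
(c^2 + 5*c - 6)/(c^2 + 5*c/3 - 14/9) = 9*(c^2 + 5*c - 6)/(9*c^2 + 15*c - 14)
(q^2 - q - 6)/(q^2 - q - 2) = (-q^2 + q + 6)/(-q^2 + q + 2)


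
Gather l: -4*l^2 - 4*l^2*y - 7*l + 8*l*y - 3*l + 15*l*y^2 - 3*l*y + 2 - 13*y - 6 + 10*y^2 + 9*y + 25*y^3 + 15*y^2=l^2*(-4*y - 4) + l*(15*y^2 + 5*y - 10) + 25*y^3 + 25*y^2 - 4*y - 4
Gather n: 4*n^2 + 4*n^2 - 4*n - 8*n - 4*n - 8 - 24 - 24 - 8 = 8*n^2 - 16*n - 64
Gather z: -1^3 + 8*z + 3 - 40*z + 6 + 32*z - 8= 0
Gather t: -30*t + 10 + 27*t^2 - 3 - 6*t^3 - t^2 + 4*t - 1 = -6*t^3 + 26*t^2 - 26*t + 6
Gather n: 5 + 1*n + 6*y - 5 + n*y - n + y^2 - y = n*y + y^2 + 5*y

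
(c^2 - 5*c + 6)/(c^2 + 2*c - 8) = (c - 3)/(c + 4)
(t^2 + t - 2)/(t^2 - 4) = (t - 1)/(t - 2)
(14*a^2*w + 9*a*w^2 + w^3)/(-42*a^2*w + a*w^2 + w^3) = (2*a + w)/(-6*a + w)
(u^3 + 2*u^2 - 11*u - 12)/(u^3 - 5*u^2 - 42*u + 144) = (u^2 + 5*u + 4)/(u^2 - 2*u - 48)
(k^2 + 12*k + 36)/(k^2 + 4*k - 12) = (k + 6)/(k - 2)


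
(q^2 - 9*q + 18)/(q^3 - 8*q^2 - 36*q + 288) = (q - 3)/(q^2 - 2*q - 48)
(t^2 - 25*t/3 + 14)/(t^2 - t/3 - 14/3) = (t - 6)/(t + 2)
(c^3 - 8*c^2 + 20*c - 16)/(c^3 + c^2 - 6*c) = (c^2 - 6*c + 8)/(c*(c + 3))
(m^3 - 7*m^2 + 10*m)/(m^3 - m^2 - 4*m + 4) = m*(m - 5)/(m^2 + m - 2)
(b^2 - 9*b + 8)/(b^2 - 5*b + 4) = (b - 8)/(b - 4)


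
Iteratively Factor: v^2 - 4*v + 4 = (v - 2)*(v - 2)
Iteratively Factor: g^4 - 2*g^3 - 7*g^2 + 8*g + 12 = (g - 2)*(g^3 - 7*g - 6) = (g - 3)*(g - 2)*(g^2 + 3*g + 2) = (g - 3)*(g - 2)*(g + 2)*(g + 1)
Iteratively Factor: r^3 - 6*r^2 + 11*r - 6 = (r - 1)*(r^2 - 5*r + 6) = (r - 3)*(r - 1)*(r - 2)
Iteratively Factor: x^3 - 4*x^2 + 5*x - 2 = (x - 1)*(x^2 - 3*x + 2) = (x - 2)*(x - 1)*(x - 1)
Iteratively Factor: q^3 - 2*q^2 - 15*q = (q - 5)*(q^2 + 3*q) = (q - 5)*(q + 3)*(q)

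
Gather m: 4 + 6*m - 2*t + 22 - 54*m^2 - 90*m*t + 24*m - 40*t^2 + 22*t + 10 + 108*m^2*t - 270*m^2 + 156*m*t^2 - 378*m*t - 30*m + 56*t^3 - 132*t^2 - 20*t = m^2*(108*t - 324) + m*(156*t^2 - 468*t) + 56*t^3 - 172*t^2 + 36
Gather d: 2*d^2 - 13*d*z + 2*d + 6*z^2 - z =2*d^2 + d*(2 - 13*z) + 6*z^2 - z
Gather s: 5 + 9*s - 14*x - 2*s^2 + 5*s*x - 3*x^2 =-2*s^2 + s*(5*x + 9) - 3*x^2 - 14*x + 5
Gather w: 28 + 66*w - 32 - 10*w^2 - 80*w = -10*w^2 - 14*w - 4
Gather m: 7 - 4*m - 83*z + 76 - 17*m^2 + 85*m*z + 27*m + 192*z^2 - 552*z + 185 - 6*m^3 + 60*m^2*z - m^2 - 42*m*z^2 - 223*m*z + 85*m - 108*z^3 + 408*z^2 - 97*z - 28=-6*m^3 + m^2*(60*z - 18) + m*(-42*z^2 - 138*z + 108) - 108*z^3 + 600*z^2 - 732*z + 240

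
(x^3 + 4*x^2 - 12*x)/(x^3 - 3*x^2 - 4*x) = (-x^2 - 4*x + 12)/(-x^2 + 3*x + 4)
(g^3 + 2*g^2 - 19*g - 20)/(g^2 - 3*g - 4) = g + 5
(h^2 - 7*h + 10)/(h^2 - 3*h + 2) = (h - 5)/(h - 1)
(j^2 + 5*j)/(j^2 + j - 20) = j/(j - 4)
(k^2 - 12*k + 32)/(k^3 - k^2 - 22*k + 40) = (k - 8)/(k^2 + 3*k - 10)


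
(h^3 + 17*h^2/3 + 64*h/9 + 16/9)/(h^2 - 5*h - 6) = (9*h^3 + 51*h^2 + 64*h + 16)/(9*(h^2 - 5*h - 6))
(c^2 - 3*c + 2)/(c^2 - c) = (c - 2)/c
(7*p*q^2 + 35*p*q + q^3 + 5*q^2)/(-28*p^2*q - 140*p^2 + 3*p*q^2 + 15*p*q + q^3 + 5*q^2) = -q/(4*p - q)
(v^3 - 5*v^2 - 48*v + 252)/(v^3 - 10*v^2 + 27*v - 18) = (v^2 + v - 42)/(v^2 - 4*v + 3)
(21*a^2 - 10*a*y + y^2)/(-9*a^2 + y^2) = (-7*a + y)/(3*a + y)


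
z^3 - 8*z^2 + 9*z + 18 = (z - 6)*(z - 3)*(z + 1)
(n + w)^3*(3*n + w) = 3*n^4 + 10*n^3*w + 12*n^2*w^2 + 6*n*w^3 + w^4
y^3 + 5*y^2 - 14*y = y*(y - 2)*(y + 7)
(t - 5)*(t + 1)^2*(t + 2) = t^4 - t^3 - 15*t^2 - 23*t - 10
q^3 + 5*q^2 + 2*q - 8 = (q - 1)*(q + 2)*(q + 4)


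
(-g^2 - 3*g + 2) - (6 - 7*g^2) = 6*g^2 - 3*g - 4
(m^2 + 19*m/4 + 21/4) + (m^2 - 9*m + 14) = 2*m^2 - 17*m/4 + 77/4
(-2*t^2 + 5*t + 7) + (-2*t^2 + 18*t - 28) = -4*t^2 + 23*t - 21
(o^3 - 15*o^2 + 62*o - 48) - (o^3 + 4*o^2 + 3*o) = -19*o^2 + 59*o - 48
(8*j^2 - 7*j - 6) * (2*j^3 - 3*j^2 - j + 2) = 16*j^5 - 38*j^4 + j^3 + 41*j^2 - 8*j - 12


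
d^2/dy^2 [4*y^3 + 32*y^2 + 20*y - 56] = 24*y + 64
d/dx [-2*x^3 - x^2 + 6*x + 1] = -6*x^2 - 2*x + 6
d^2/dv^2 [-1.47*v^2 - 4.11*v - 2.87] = -2.94000000000000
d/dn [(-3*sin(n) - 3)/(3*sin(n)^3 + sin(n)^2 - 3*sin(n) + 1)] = 6*(3*sin(n)^3 + 5*sin(n)^2 + sin(n) - 2)*cos(n)/(-3*sin(n)*cos(n)^2 - cos(n)^2 + 2)^2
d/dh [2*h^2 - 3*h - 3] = 4*h - 3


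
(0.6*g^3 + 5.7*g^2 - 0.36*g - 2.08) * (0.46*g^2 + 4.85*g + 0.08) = 0.276*g^5 + 5.532*g^4 + 27.5274*g^3 - 2.2468*g^2 - 10.1168*g - 0.1664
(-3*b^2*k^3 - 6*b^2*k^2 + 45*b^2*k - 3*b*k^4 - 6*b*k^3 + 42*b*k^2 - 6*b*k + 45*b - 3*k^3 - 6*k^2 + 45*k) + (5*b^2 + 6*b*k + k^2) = -3*b^2*k^3 - 6*b^2*k^2 + 45*b^2*k + 5*b^2 - 3*b*k^4 - 6*b*k^3 + 42*b*k^2 + 45*b - 3*k^3 - 5*k^2 + 45*k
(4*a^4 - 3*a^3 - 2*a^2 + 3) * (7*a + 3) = 28*a^5 - 9*a^4 - 23*a^3 - 6*a^2 + 21*a + 9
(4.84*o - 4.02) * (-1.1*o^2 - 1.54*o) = -5.324*o^3 - 3.0316*o^2 + 6.1908*o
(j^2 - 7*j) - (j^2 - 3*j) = -4*j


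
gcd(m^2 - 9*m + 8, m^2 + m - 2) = m - 1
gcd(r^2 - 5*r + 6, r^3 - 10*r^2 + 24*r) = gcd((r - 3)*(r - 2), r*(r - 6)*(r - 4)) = 1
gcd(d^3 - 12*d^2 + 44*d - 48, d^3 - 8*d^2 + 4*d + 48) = d^2 - 10*d + 24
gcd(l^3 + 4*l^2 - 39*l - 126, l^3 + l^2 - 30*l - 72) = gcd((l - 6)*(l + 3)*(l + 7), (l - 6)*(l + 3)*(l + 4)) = l^2 - 3*l - 18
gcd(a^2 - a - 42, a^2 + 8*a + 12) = a + 6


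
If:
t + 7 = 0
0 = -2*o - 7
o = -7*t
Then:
No Solution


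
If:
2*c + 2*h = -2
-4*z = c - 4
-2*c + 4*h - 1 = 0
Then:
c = -5/6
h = -1/6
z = 29/24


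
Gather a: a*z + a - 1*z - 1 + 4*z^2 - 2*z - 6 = a*(z + 1) + 4*z^2 - 3*z - 7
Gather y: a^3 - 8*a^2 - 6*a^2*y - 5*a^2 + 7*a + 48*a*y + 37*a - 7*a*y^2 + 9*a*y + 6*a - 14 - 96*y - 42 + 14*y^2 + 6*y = a^3 - 13*a^2 + 50*a + y^2*(14 - 7*a) + y*(-6*a^2 + 57*a - 90) - 56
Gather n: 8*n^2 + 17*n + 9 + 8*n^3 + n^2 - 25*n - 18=8*n^3 + 9*n^2 - 8*n - 9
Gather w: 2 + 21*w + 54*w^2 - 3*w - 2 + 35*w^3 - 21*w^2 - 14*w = 35*w^3 + 33*w^2 + 4*w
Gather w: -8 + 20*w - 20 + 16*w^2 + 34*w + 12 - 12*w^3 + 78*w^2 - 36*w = -12*w^3 + 94*w^2 + 18*w - 16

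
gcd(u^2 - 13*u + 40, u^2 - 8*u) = u - 8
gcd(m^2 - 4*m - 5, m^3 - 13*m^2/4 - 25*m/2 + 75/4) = m - 5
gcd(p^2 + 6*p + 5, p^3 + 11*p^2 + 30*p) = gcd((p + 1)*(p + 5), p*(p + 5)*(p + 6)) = p + 5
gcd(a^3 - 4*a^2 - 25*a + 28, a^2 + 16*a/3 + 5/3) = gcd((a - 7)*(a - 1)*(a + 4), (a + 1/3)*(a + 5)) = 1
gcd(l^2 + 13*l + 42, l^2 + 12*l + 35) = l + 7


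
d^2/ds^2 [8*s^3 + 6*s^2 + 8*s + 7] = 48*s + 12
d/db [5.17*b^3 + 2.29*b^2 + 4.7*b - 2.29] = 15.51*b^2 + 4.58*b + 4.7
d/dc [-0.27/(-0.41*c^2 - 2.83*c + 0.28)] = (-0.2214*c - 0.7641)/(0.41*c^2 + 2.83*c - 0.28)^2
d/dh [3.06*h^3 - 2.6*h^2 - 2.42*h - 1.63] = 9.18*h^2 - 5.2*h - 2.42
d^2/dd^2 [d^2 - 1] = 2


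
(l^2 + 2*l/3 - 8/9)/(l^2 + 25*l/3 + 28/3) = (l - 2/3)/(l + 7)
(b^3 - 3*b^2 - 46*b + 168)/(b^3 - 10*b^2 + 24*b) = (b + 7)/b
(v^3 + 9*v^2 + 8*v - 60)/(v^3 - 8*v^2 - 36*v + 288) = (v^2 + 3*v - 10)/(v^2 - 14*v + 48)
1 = 1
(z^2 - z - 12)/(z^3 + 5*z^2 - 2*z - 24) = (z - 4)/(z^2 + 2*z - 8)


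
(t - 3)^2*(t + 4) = t^3 - 2*t^2 - 15*t + 36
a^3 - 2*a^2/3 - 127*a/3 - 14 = (a - 7)*(a + 1/3)*(a + 6)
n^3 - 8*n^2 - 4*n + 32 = (n - 8)*(n - 2)*(n + 2)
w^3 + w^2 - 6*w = w*(w - 2)*(w + 3)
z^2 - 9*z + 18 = (z - 6)*(z - 3)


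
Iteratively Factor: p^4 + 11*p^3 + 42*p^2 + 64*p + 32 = (p + 4)*(p^3 + 7*p^2 + 14*p + 8) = (p + 4)^2*(p^2 + 3*p + 2) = (p + 2)*(p + 4)^2*(p + 1)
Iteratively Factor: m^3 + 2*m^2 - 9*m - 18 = (m - 3)*(m^2 + 5*m + 6) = (m - 3)*(m + 2)*(m + 3)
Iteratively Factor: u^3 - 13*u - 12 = (u + 1)*(u^2 - u - 12) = (u - 4)*(u + 1)*(u + 3)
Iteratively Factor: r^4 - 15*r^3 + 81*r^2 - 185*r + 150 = (r - 2)*(r^3 - 13*r^2 + 55*r - 75) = (r - 5)*(r - 2)*(r^2 - 8*r + 15) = (r - 5)^2*(r - 2)*(r - 3)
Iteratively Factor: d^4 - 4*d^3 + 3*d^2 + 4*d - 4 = (d - 2)*(d^3 - 2*d^2 - d + 2) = (d - 2)^2*(d^2 - 1) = (d - 2)^2*(d + 1)*(d - 1)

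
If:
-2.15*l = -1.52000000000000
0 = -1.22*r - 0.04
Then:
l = 0.71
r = -0.03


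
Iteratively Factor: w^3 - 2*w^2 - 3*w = (w)*(w^2 - 2*w - 3) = w*(w - 3)*(w + 1)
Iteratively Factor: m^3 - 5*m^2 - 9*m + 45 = (m - 5)*(m^2 - 9) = (m - 5)*(m + 3)*(m - 3)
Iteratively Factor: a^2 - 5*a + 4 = (a - 1)*(a - 4)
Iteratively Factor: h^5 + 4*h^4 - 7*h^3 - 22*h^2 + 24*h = (h)*(h^4 + 4*h^3 - 7*h^2 - 22*h + 24) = h*(h + 4)*(h^3 - 7*h + 6) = h*(h - 1)*(h + 4)*(h^2 + h - 6) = h*(h - 1)*(h + 3)*(h + 4)*(h - 2)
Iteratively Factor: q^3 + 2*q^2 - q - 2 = (q + 2)*(q^2 - 1) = (q - 1)*(q + 2)*(q + 1)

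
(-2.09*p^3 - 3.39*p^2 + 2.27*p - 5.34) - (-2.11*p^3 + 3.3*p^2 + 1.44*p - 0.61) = 0.02*p^3 - 6.69*p^2 + 0.83*p - 4.73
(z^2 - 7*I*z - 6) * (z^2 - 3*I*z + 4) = z^4 - 10*I*z^3 - 23*z^2 - 10*I*z - 24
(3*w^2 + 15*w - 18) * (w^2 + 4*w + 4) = 3*w^4 + 27*w^3 + 54*w^2 - 12*w - 72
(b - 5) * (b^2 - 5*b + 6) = b^3 - 10*b^2 + 31*b - 30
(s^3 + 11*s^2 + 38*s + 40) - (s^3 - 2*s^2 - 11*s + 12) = 13*s^2 + 49*s + 28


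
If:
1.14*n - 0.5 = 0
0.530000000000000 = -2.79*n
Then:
No Solution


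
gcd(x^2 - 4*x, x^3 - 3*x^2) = x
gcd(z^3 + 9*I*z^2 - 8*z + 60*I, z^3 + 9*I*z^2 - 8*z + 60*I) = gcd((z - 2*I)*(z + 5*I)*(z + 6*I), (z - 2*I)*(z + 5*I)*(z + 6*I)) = z^3 + 9*I*z^2 - 8*z + 60*I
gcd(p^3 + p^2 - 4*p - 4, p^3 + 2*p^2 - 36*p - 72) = p + 2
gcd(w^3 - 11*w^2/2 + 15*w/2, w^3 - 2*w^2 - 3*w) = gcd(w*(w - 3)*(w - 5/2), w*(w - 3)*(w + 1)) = w^2 - 3*w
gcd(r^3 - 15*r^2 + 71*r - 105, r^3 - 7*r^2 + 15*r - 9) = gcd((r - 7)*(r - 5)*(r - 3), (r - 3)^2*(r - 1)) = r - 3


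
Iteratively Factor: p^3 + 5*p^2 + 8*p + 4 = (p + 2)*(p^2 + 3*p + 2) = (p + 1)*(p + 2)*(p + 2)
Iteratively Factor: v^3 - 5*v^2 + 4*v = (v - 4)*(v^2 - v) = (v - 4)*(v - 1)*(v)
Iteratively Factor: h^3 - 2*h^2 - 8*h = (h - 4)*(h^2 + 2*h) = h*(h - 4)*(h + 2)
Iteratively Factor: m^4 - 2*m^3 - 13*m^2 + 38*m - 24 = (m + 4)*(m^3 - 6*m^2 + 11*m - 6) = (m - 2)*(m + 4)*(m^2 - 4*m + 3) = (m - 3)*(m - 2)*(m + 4)*(m - 1)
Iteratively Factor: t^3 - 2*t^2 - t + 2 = (t - 1)*(t^2 - t - 2) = (t - 1)*(t + 1)*(t - 2)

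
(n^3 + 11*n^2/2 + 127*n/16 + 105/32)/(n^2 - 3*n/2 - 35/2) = (n^2 + 2*n + 15/16)/(n - 5)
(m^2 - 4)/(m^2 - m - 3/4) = 4*(4 - m^2)/(-4*m^2 + 4*m + 3)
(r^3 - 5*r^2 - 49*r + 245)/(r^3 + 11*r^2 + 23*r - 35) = (r^2 - 12*r + 35)/(r^2 + 4*r - 5)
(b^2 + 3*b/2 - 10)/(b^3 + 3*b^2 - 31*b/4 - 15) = 2/(2*b + 3)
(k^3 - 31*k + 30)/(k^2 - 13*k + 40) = (k^2 + 5*k - 6)/(k - 8)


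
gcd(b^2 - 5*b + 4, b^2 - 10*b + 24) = b - 4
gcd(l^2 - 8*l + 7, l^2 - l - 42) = l - 7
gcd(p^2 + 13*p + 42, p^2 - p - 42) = p + 6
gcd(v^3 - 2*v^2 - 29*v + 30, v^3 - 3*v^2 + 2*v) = v - 1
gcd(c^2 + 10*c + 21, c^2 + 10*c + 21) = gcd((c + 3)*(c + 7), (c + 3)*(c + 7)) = c^2 + 10*c + 21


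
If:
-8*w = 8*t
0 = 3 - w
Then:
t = -3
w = 3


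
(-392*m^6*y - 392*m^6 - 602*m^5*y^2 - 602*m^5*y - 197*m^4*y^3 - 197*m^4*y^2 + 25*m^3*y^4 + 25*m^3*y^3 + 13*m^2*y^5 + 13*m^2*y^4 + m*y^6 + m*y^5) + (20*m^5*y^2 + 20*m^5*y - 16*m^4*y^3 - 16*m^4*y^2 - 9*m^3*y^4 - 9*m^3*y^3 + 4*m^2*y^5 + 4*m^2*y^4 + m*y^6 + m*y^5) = -392*m^6*y - 392*m^6 - 582*m^5*y^2 - 582*m^5*y - 213*m^4*y^3 - 213*m^4*y^2 + 16*m^3*y^4 + 16*m^3*y^3 + 17*m^2*y^5 + 17*m^2*y^4 + 2*m*y^6 + 2*m*y^5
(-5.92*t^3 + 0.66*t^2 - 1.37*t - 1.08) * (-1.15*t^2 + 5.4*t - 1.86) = 6.808*t^5 - 32.727*t^4 + 16.1507*t^3 - 7.3836*t^2 - 3.2838*t + 2.0088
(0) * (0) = 0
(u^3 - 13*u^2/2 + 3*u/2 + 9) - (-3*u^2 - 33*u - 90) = u^3 - 7*u^2/2 + 69*u/2 + 99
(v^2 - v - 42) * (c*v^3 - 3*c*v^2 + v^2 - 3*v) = c*v^5 - 4*c*v^4 - 39*c*v^3 + 126*c*v^2 + v^4 - 4*v^3 - 39*v^2 + 126*v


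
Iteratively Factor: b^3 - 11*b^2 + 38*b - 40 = (b - 5)*(b^2 - 6*b + 8) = (b - 5)*(b - 2)*(b - 4)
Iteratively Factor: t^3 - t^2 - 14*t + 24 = (t + 4)*(t^2 - 5*t + 6) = (t - 2)*(t + 4)*(t - 3)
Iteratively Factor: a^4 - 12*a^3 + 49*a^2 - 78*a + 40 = (a - 4)*(a^3 - 8*a^2 + 17*a - 10) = (a - 4)*(a - 1)*(a^2 - 7*a + 10) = (a - 4)*(a - 2)*(a - 1)*(a - 5)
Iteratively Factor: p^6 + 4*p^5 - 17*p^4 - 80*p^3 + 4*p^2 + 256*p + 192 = (p + 3)*(p^5 + p^4 - 20*p^3 - 20*p^2 + 64*p + 64) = (p - 2)*(p + 3)*(p^4 + 3*p^3 - 14*p^2 - 48*p - 32) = (p - 2)*(p + 3)*(p + 4)*(p^3 - p^2 - 10*p - 8) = (p - 2)*(p + 2)*(p + 3)*(p + 4)*(p^2 - 3*p - 4) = (p - 4)*(p - 2)*(p + 2)*(p + 3)*(p + 4)*(p + 1)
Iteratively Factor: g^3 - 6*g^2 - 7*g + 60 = (g - 4)*(g^2 - 2*g - 15) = (g - 4)*(g + 3)*(g - 5)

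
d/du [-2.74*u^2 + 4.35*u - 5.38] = 4.35 - 5.48*u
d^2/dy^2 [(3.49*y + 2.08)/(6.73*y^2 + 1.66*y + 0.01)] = ((3.49*y + 2.08)*(13.46*y + 1.66)*(26.92*y + 3.32) - (140.9262*y + 39.5836)*(6.73*y^2 + 1.66*y + 0.01))/(6.73*y^2 + 1.66*y + 0.01)^3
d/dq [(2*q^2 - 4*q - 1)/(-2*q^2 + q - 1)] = (-6*q^2 - 8*q + 5)/(4*q^4 - 4*q^3 + 5*q^2 - 2*q + 1)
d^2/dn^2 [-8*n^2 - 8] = -16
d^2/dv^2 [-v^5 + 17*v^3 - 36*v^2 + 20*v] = -20*v^3 + 102*v - 72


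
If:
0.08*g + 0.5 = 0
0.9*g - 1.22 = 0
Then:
No Solution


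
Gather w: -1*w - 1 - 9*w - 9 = -10*w - 10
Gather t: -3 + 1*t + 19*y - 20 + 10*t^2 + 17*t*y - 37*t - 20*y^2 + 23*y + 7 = 10*t^2 + t*(17*y - 36) - 20*y^2 + 42*y - 16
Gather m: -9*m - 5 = -9*m - 5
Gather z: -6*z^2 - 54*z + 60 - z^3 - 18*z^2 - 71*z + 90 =-z^3 - 24*z^2 - 125*z + 150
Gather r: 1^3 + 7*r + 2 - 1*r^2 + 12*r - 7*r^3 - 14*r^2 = -7*r^3 - 15*r^2 + 19*r + 3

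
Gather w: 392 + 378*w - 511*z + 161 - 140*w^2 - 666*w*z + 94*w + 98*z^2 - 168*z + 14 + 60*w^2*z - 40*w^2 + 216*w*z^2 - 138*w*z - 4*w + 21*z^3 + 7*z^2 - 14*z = w^2*(60*z - 180) + w*(216*z^2 - 804*z + 468) + 21*z^3 + 105*z^2 - 693*z + 567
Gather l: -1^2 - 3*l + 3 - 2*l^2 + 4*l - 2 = -2*l^2 + l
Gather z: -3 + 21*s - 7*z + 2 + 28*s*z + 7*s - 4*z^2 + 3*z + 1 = 28*s - 4*z^2 + z*(28*s - 4)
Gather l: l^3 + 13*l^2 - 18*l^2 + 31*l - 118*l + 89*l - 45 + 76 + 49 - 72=l^3 - 5*l^2 + 2*l + 8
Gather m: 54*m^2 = 54*m^2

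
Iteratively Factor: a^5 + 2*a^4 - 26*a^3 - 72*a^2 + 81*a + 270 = (a + 3)*(a^4 - a^3 - 23*a^2 - 3*a + 90) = (a - 5)*(a + 3)*(a^3 + 4*a^2 - 3*a - 18) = (a - 5)*(a + 3)^2*(a^2 + a - 6) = (a - 5)*(a + 3)^3*(a - 2)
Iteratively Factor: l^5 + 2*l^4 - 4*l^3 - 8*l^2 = (l + 2)*(l^4 - 4*l^2) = l*(l + 2)*(l^3 - 4*l) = l*(l + 2)^2*(l^2 - 2*l) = l^2*(l + 2)^2*(l - 2)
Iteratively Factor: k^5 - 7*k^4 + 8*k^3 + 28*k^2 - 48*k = (k)*(k^4 - 7*k^3 + 8*k^2 + 28*k - 48) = k*(k - 3)*(k^3 - 4*k^2 - 4*k + 16) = k*(k - 3)*(k - 2)*(k^2 - 2*k - 8) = k*(k - 3)*(k - 2)*(k + 2)*(k - 4)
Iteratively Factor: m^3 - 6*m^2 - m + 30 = (m - 5)*(m^2 - m - 6) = (m - 5)*(m + 2)*(m - 3)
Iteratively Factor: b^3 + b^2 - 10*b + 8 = (b - 1)*(b^2 + 2*b - 8) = (b - 1)*(b + 4)*(b - 2)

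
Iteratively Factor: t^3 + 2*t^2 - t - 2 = (t - 1)*(t^2 + 3*t + 2) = (t - 1)*(t + 1)*(t + 2)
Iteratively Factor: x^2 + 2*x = (x)*(x + 2)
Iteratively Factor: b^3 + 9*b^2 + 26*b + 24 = (b + 4)*(b^2 + 5*b + 6) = (b + 3)*(b + 4)*(b + 2)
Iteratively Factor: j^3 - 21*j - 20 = (j + 4)*(j^2 - 4*j - 5) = (j + 1)*(j + 4)*(j - 5)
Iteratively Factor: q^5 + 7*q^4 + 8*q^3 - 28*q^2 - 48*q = (q)*(q^4 + 7*q^3 + 8*q^2 - 28*q - 48) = q*(q - 2)*(q^3 + 9*q^2 + 26*q + 24) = q*(q - 2)*(q + 4)*(q^2 + 5*q + 6) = q*(q - 2)*(q + 3)*(q + 4)*(q + 2)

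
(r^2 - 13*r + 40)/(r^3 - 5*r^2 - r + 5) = (r - 8)/(r^2 - 1)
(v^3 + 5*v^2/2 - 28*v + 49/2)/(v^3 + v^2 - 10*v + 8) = (2*v^2 + 7*v - 49)/(2*(v^2 + 2*v - 8))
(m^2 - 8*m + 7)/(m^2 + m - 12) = (m^2 - 8*m + 7)/(m^2 + m - 12)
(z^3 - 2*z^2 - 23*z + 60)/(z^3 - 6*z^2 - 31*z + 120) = (z - 4)/(z - 8)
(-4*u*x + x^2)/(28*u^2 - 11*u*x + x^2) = x/(-7*u + x)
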